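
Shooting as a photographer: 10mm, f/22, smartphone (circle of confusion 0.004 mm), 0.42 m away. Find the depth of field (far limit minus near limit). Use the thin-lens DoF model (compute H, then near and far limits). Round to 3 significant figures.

Hyperfocal distance H = f²/(N·c) + f = 10²/(22 × 0.004) + 10 = 100/0.088 + 10 ≈ 1146.4 mm ≈ 1.146 m.
Near limit Dn = s·(H − f)/(H + s − 2f) = 420 × (1146.4 − 10) / (1146.4 + 420 − 2 × 10) = 420 × 1136.4 / 1546.4 ≈ 308.64 mm.
Far limit Df = s·(H − f)/(H − s) = 420 × (1146.4 − 10) / (1146.4 − 420) = 420 × 1136.4 / 726.4 ≈ 657.07 mm.
Depth of field = Df − Dn = 657.07 − 308.64 ≈ 348.43 mm.

348 mm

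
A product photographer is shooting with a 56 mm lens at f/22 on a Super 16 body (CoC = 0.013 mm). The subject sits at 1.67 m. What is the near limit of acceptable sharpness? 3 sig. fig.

Hyperfocal distance H = f²/(N·c) + f = 56²/(22 × 0.013) + 56 = 3136/0.286 + 56 ≈ 11021.0 mm ≈ 11.02 m.
Near limit Dn = s·(H − f)/(H + s − 2f) = 1670 × (11021.0 − 56) / (11021.0 + 1670 − 2 × 56) = 1670 × 10965.0 / 12579.0 ≈ 1455.7 mm ≈ 1.46 m.

1.46 m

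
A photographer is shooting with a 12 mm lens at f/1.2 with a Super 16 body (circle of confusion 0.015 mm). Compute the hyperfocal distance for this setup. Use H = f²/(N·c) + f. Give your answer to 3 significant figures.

8.01 m

Hyperfocal distance H = f²/(N·c) + f = 12²/(1.2 × 0.015) + 12 = 144/0.018 + 12 ≈ 8012.0 mm ≈ 8.01 m.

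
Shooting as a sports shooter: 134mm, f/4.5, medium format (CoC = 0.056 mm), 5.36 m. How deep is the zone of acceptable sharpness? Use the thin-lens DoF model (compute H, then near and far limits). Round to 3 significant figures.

Hyperfocal distance H = f²/(N·c) + f = 134²/(4.5 × 0.056) + 134 = 17956/0.252 + 134 ≈ 71388.0 mm ≈ 71.39 m.
Near limit Dn = s·(H − f)/(H + s − 2f) = 5360 × (71388.0 − 134) / (71388.0 + 5360 − 2 × 134) = 5360 × 71254.0 / 76480.0 ≈ 4993.74 mm.
Far limit Df = s·(H − f)/(H − s) = 5360 × (71388.0 − 134) / (71388.0 − 5360) = 5360 × 71254.0 / 66028.0 ≈ 5784.23 mm.
Depth of field = Df − Dn = 5784.23 − 4993.74 ≈ 790.49 mm ≈ 0.790 m.

0.790 m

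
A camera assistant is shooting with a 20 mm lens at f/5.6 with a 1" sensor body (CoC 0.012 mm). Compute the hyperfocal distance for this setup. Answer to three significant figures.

5.97 m

Hyperfocal distance H = f²/(N·c) + f = 20²/(5.6 × 0.012) + 20 = 400/0.0672 + 20 ≈ 5972.4 mm ≈ 5.97 m.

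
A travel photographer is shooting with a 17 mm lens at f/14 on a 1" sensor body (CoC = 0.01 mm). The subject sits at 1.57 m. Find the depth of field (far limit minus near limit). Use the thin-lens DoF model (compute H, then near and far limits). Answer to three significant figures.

Hyperfocal distance H = f²/(N·c) + f = 17²/(14 × 0.01) + 17 = 289/0.14 + 17 ≈ 2081.3 mm ≈ 2.081 m.
Near limit Dn = s·(H − f)/(H + s − 2f) = 1570 × (2081.3 − 17) / (2081.3 + 1570 − 2 × 17) = 1570 × 2064.3 / 3617.3 ≈ 896.0 mm.
Far limit Df = s·(H − f)/(H − s) = 1570 × (2081.3 − 17) / (2081.3 − 1570) = 1570 × 2064.3 / 511.3 ≈ 6338.8 mm.
Depth of field = Df − Dn = 6338.8 − 896.0 ≈ 5442.8 mm ≈ 5.44 m.

5.44 m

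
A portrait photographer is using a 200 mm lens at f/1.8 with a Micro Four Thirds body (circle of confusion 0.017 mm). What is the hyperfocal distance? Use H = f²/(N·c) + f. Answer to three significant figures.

1310 m

Hyperfocal distance H = f²/(N·c) + f = 200²/(1.8 × 0.017) + 200 = 40000/0.0306 + 200 ≈ 1307389.5 mm ≈ 1310 m.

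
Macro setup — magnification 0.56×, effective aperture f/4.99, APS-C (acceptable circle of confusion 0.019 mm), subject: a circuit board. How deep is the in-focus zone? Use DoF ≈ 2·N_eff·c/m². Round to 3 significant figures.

At magnification m, DoF ≈ 2·N_eff·c/m² = 2 × 4.99 × 0.019 / 0.56² = 0.1896 / 0.3136 ≈ 0.605 mm.

0.605 mm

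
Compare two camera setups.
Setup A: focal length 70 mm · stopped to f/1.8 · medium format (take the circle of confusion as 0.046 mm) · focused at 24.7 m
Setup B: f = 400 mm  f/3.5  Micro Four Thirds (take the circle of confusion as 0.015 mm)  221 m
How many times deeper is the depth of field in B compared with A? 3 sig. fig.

1.29

Setup A: H = 70²/(1.8×0.046) + 70 ≈ 59248.7 mm; DoF = Df − Dn = 42309 − 17441 ≈ 24868 mm.
Setup B: H = 400²/(3.5×0.015) + 400 ≈ 3048019.0 mm; DoF = Df − Dn = 238245 − 206083 ≈ 32162 mm.
Ratio = 32162 / 24868 ≈ 1.29.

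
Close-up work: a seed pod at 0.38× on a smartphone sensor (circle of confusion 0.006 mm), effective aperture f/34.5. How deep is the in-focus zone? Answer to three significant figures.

At magnification m, DoF ≈ 2·N_eff·c/m² = 2 × 34.5 × 0.006 / 0.38² = 0.414 / 0.1444 ≈ 2.87 mm.

2.87 mm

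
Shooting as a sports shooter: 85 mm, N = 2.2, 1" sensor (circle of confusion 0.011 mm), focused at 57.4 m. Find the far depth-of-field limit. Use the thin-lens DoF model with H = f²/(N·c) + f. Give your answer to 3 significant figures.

Hyperfocal distance H = f²/(N·c) + f = 85²/(2.2 × 0.011) + 85 = 7225/0.0242 + 85 ≈ 298638.7 mm ≈ 298.6 m.
Far limit Df = s·(H − f)/(H − s) = 57400 × (298638.7 − 85) / (298638.7 − 57400) = 57400 × 298553.7 / 241238.7 ≈ 71037 mm ≈ 71.0 m.

71.0 m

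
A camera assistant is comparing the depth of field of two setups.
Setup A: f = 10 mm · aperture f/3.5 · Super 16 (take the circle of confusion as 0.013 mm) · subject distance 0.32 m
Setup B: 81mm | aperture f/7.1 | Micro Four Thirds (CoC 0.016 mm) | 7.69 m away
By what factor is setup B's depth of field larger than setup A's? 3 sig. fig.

22.4

Setup A: H = 10²/(3.5×0.013) + 10 ≈ 2207.8 mm; DoF = Df − Dn = 372.548 − 280.443 ≈ 92.105 mm.
Setup B: H = 81²/(7.1×0.016) + 81 ≈ 57836.3 mm; DoF = Df − Dn = 8856.9 − 6794.8 ≈ 2062.1 mm.
Ratio = 2062.1 / 92.105 ≈ 22.4.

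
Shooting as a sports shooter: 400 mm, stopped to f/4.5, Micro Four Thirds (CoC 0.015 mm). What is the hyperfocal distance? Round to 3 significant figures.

Hyperfocal distance H = f²/(N·c) + f = 400²/(4.5 × 0.015) + 400 = 160000/0.0675 + 400 ≈ 2370770.4 mm ≈ 2370 m.

2370 m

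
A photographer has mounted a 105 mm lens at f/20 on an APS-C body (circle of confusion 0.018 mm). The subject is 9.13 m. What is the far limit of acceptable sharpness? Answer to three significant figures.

12.9 m

Hyperfocal distance H = f²/(N·c) + f = 105²/(20 × 0.018) + 105 = 11025/0.36 + 105 ≈ 30730.0 mm ≈ 30.73 m.
Far limit Df = s·(H − f)/(H − s) = 9130 × (30730.0 − 105) / (30730.0 − 9130) = 9130 × 30625.0 / 21600.0 ≈ 12945 mm ≈ 12.9 m.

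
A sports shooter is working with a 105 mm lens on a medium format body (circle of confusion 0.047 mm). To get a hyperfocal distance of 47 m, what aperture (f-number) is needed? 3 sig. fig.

f/5

Rearrange H = f²/(N·c) + f for N: N = f² / ((H − f)·c).
N = 105² / ((47000 − 105) × 0.047) = 11025 / 2204 ≈ 5.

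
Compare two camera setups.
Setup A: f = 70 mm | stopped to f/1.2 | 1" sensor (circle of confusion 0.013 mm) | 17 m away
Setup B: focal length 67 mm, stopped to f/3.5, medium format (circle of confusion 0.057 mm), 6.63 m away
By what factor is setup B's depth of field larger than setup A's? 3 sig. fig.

2.30

Setup A: H = 70²/(1.2×0.013) + 70 ≈ 314172.6 mm; DoF = Df − Dn = 17968.5 − 16130.6 ≈ 1837.9 mm.
Setup B: H = 67²/(3.5×0.057) + 67 ≈ 22568.3 mm; DoF = Df − Dn = 9360.1 − 5132.9 ≈ 4227.2 mm.
Ratio = 4227.2 / 1837.9 ≈ 2.30.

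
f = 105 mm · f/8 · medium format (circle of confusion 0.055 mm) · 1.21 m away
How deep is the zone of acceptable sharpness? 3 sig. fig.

107 mm

Hyperfocal distance H = f²/(N·c) + f = 105²/(8 × 0.055) + 105 = 11025/0.44 + 105 ≈ 25161.8 mm ≈ 25.16 m.
Near limit Dn = s·(H − f)/(H + s − 2f) = 1210 × (25161.8 − 105) / (25161.8 + 1210 − 2 × 105) = 1210 × 25056.8 / 26161.8 ≈ 1158.89 mm.
Far limit Df = s·(H − f)/(H − s) = 1210 × (25161.8 − 105) / (25161.8 − 1210) = 1210 × 25056.8 / 23951.8 ≈ 1265.82 mm.
Depth of field = Df − Dn = 1265.82 − 1158.89 ≈ 106.93 mm.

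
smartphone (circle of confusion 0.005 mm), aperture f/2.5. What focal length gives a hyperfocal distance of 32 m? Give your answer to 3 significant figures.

20.0 mm

From H = f²/(N·c) + f, with f ≪ H: f ≈ √(H·N·c) = √(32000 × 2.5 × 0.005) = √400.00 ≈ 20.00 mm.
The +f correction barely moves this — solving exactly, f² + N·c·f − N·c·H = 0 ⇒ f = (−N·c + √((N·c)² + 4·N·c·H))/2 = (−0.0125 + √1600.0)/2 ≈ 19.994 mm, so f ≈ 20.0 mm.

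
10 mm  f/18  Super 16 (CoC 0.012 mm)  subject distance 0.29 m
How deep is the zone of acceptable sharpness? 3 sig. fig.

0.553 m

Hyperfocal distance H = f²/(N·c) + f = 10²/(18 × 0.012) + 10 = 100/0.216 + 10 ≈ 473.0 mm ≈ 0.473 m.
Near limit Dn = s·(H − f)/(H + s − 2f) = 290 × (473.0 − 10) / (473.0 + 290 − 2 × 10) = 290 × 463.0 / 743.0 ≈ 180.71 mm.
Far limit Df = s·(H − f)/(H − s) = 290 × (473.0 − 10) / (473.0 − 290) = 290 × 463.0 / 183.0 ≈ 733.81 mm.
Depth of field = Df − Dn = 733.81 − 180.71 ≈ 553.10 mm ≈ 0.553 m.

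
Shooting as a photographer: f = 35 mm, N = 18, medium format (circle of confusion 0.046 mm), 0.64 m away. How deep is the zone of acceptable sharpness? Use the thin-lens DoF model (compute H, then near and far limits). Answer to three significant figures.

Hyperfocal distance H = f²/(N·c) + f = 35²/(18 × 0.046) + 35 = 1225/0.828 + 35 ≈ 1514.5 mm ≈ 1.514 m.
Near limit Dn = s·(H − f)/(H + s − 2f) = 640 × (1514.5 − 35) / (1514.5 + 640 − 2 × 35) = 640 × 1479.5 / 2084.5 ≈ 454.25 mm.
Far limit Df = s·(H − f)/(H − s) = 640 × (1514.5 − 35) / (1514.5 − 640) = 640 × 1479.5 / 874.5 ≈ 1082.78 mm.
Depth of field = Df − Dn = 1082.78 − 454.25 ≈ 628.53 mm ≈ 0.629 m.

0.629 m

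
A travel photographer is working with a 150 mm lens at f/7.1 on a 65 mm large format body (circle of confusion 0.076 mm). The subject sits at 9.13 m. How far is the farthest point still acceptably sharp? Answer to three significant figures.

Hyperfocal distance H = f²/(N·c) + f = 150²/(7.1 × 0.076) + 150 = 22500/0.5396 + 150 ≈ 41847.6 mm ≈ 41.85 m.
Far limit Df = s·(H − f)/(H − s) = 9130 × (41847.6 − 150) / (41847.6 − 9130) = 9130 × 41697.6 / 32717.6 ≈ 11636 mm ≈ 11.6 m.

11.6 m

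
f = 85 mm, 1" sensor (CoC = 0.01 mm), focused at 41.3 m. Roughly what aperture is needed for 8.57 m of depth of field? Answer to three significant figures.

Write h = H − f = f²/(N·c). The thin-lens limits are Dn = s·h/(h + (s−f)) and Df = s·h/(h − (s−f)), so DoF = Df − Dn = 2·s·(s−f)·h / (h² − (s−f)²).
That is a quadratic in h: DoF·h² − 2·s·(s−f)·h − DoF·(s−f)² = 0 ⇒ h = (s−f)·(s + √(s² + DoF²)) / DoF = 41215 × (41300 + √(41300² + 8570²)) / 8570 = 41215 × (41300 + 42179.8) / 8570 ≈ 401473 mm.
Then N = f²/(c·h) = 85² / (0.01 × 401473) = 7225 / 4014.7 ≈ 1.80.

f/1.80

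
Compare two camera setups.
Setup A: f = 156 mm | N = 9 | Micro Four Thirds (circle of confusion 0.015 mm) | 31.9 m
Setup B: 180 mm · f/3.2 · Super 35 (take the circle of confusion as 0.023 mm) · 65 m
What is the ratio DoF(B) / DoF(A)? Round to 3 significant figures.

1.69

Setup A: H = 156²/(9×0.015) + 156 ≈ 180422.7 mm; DoF = Df − Dn = 38718 − 27124 ≈ 11594 mm.
Setup B: H = 180²/(3.2×0.023) + 180 ≈ 440397.4 mm; DoF = Df − Dn = 76224 − 56657 ≈ 19567 mm.
Ratio = 19567 / 11594 ≈ 1.69.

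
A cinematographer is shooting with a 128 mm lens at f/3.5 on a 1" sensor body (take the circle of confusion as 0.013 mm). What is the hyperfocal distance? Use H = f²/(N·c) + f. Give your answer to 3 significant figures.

Hyperfocal distance H = f²/(N·c) + f = 128²/(3.5 × 0.013) + 128 = 16384/0.0455 + 128 ≈ 360215.9 mm ≈ 360 m.

360 m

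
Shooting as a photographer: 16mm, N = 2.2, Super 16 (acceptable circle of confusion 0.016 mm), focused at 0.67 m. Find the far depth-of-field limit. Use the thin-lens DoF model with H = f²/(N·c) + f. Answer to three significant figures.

0.736 m

Hyperfocal distance H = f²/(N·c) + f = 16²/(2.2 × 0.016) + 16 = 256/0.0352 + 16 ≈ 7288.7 mm ≈ 7.289 m.
Far limit Df = s·(H − f)/(H − s) = 670 × (7288.7 − 16) / (7288.7 − 670) = 670 × 7272.7 / 6618.7 ≈ 736.20 mm ≈ 0.736 m.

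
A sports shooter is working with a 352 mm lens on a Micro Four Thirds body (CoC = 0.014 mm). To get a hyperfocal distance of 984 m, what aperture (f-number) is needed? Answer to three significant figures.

f/9

Rearrange H = f²/(N·c) + f for N: N = f² / ((H − f)·c).
N = 352² / ((984000 − 352) × 0.014) = 123904 / 13771 ≈ 9.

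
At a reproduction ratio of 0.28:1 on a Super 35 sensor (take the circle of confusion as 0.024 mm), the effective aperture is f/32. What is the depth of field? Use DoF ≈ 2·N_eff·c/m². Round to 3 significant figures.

19.6 mm

At magnification m, DoF ≈ 2·N_eff·c/m² = 2 × 32 × 0.024 / 0.28² = 1.536 / 0.0784 ≈ 19.6 mm.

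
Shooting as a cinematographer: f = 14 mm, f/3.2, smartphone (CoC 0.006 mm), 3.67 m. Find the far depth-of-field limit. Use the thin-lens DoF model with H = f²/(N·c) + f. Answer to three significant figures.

Hyperfocal distance H = f²/(N·c) + f = 14²/(3.2 × 0.006) + 14 = 196/0.0192 + 14 ≈ 10222.3 mm ≈ 10.22 m.
Far limit Df = s·(H − f)/(H − s) = 3670 × (10222.3 − 14) / (10222.3 − 3670) = 3670 × 10208.3 / 6552.3 ≈ 5717.7 mm ≈ 5.72 m.

5.72 m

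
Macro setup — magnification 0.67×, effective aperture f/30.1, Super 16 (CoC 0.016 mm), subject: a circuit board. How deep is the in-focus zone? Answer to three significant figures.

At magnification m, DoF ≈ 2·N_eff·c/m² = 2 × 30.1 × 0.016 / 0.67² = 0.9632 / 0.4489 ≈ 2.15 mm.

2.15 mm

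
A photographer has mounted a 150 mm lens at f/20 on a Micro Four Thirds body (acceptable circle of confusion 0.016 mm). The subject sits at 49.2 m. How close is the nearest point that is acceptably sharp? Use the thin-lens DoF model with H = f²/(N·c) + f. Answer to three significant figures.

29.0 m

Hyperfocal distance H = f²/(N·c) + f = 150²/(20 × 0.016) + 150 = 22500/0.32 + 150 ≈ 70462.5 mm ≈ 70.46 m.
Near limit Dn = s·(H − f)/(H + s − 2f) = 49200 × (70462.5 − 150) / (70462.5 + 49200 − 2 × 150) = 49200 × 70312.5 / 119362.5 ≈ 28982 mm ≈ 29.0 m.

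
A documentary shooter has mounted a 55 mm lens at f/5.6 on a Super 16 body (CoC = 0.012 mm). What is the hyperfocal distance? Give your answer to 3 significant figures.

45.1 m

Hyperfocal distance H = f²/(N·c) + f = 55²/(5.6 × 0.012) + 55 = 3025/0.0672 + 55 ≈ 45069.9 mm ≈ 45.1 m.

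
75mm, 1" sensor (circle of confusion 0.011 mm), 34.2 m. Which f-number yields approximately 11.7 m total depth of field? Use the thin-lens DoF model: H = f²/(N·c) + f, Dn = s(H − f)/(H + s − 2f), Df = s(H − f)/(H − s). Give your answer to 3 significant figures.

f/2.49

Write h = H − f = f²/(N·c). The thin-lens limits are Dn = s·h/(h + (s−f)) and Df = s·h/(h − (s−f)), so DoF = Df − Dn = 2·s·(s−f)·h / (h² − (s−f)²).
That is a quadratic in h: DoF·h² − 2·s·(s−f)·h − DoF·(s−f)² = 0 ⇒ h = (s−f)·(s + √(s² + DoF²)) / DoF = 34125 × (34200 + √(34200² + 11700²)) / 11700 = 34125 × (34200 + 36146.0) / 11700 ≈ 205176 mm.
Then N = f²/(c·h) = 75² / (0.011 × 205176) = 5625 / 2256.9 ≈ 2.49.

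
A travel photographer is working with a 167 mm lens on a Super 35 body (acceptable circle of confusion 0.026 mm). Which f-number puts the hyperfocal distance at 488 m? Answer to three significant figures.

Rearrange H = f²/(N·c) + f for N: N = f² / ((H − f)·c).
N = 167² / ((488000 − 167) × 0.026) = 27889 / 12684 ≈ 2.20.

f/2.20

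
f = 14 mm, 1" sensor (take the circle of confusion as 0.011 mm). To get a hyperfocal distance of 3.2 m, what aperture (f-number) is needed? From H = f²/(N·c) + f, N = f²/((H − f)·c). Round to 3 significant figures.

Rearrange H = f²/(N·c) + f for N: N = f² / ((H − f)·c).
N = 14² / ((3200 − 14) × 0.011) = 196 / 35.05 ≈ 5.59.

f/5.59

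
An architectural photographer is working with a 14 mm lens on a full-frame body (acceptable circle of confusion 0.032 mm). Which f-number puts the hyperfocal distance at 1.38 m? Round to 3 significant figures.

Rearrange H = f²/(N·c) + f for N: N = f² / ((H − f)·c).
N = 14² / ((1380 − 14) × 0.032) = 196 / 43.71 ≈ 4.48.

f/4.48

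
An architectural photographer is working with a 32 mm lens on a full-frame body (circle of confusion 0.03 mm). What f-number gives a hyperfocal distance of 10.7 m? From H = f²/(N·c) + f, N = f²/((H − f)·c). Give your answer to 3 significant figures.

f/3.20

Rearrange H = f²/(N·c) + f for N: N = f² / ((H − f)·c).
N = 32² / ((10700 − 32) × 0.03) = 1024 / 320.0 ≈ 3.20.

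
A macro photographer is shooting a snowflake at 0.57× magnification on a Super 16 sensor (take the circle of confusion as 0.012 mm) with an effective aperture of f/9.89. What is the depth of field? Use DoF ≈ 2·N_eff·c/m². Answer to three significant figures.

At magnification m, DoF ≈ 2·N_eff·c/m² = 2 × 9.89 × 0.012 / 0.57² = 0.2374 / 0.3249 ≈ 0.731 mm.

0.731 mm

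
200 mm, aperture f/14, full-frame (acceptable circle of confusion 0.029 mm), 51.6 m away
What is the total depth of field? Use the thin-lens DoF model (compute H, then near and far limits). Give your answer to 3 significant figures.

74.0 m

Hyperfocal distance H = f²/(N·c) + f = 200²/(14 × 0.029) + 200 = 40000/0.406 + 200 ≈ 98722.2 mm ≈ 98.72 m.
Near limit Dn = s·(H − f)/(H + s − 2f) = 51600 × (98722.2 − 200) / (98722.2 + 51600 − 2 × 200) = 51600 × 98522.2 / 149922.2 ≈ 33909 mm.
Far limit Df = s·(H − f)/(H − s) = 51600 × (98722.2 − 200) / (98722.2 − 51600) = 51600 × 98522.2 / 47122.2 ≈ 107884 mm.
Depth of field = Df − Dn = 107884 − 33909 ≈ 73975 mm ≈ 74.0 m.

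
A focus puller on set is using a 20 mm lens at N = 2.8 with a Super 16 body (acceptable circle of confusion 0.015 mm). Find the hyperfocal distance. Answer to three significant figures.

Hyperfocal distance H = f²/(N·c) + f = 20²/(2.8 × 0.015) + 20 = 400/0.042 + 20 ≈ 9543.8 mm ≈ 9.54 m.

9.54 m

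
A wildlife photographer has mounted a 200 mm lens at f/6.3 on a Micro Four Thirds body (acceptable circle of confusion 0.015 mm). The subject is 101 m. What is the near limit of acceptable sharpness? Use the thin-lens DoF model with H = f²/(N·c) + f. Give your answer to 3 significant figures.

81.6 m

Hyperfocal distance H = f²/(N·c) + f = 200²/(6.3 × 0.015) + 200 = 40000/0.0945 + 200 ≈ 423480.4 mm ≈ 423.5 m.
Near limit Dn = s·(H − f)/(H + s − 2f) = 101000 × (423480.4 − 200) / (423480.4 + 101000 − 2 × 200) = 101000 × 423280.4 / 524080.4 ≈ 81574 mm ≈ 81.6 m.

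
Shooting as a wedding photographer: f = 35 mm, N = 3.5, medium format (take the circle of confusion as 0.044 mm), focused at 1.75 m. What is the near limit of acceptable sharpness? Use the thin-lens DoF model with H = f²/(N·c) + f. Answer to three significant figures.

Hyperfocal distance H = f²/(N·c) + f = 35²/(3.5 × 0.044) + 35 = 1225/0.154 + 35 ≈ 7989.5 mm ≈ 7.990 m.
Near limit Dn = s·(H − f)/(H + s − 2f) = 1750 × (7989.5 − 35) / (7989.5 + 1750 − 2 × 35) = 1750 × 7954.5 / 9669.5 ≈ 1439.6 mm ≈ 1.44 m.

1.44 m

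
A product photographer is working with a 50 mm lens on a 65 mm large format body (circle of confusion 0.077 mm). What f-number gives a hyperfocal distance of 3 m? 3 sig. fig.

f/11

Rearrange H = f²/(N·c) + f for N: N = f² / ((H − f)·c).
N = 50² / ((3000 − 50) × 0.077) = 2500 / 227.2 ≈ 11.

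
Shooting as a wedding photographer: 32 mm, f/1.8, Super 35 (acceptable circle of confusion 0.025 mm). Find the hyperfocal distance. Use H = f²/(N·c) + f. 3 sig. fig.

22.8 m

Hyperfocal distance H = f²/(N·c) + f = 32²/(1.8 × 0.025) + 32 = 1024/0.045 + 32 ≈ 22787.6 mm ≈ 22.8 m.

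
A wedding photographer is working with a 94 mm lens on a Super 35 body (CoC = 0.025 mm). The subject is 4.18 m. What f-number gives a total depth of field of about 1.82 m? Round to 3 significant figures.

Write h = H − f = f²/(N·c). The thin-lens limits are Dn = s·h/(h + (s−f)) and Df = s·h/(h − (s−f)), so DoF = Df − Dn = 2·s·(s−f)·h / (h² − (s−f)²).
That is a quadratic in h: DoF·h² − 2·s·(s−f)·h − DoF·(s−f)² = 0 ⇒ h = (s−f)·(s + √(s² + DoF²)) / DoF = 4086 × (4180 + √(4180² + 1820²)) / 1820 = 4086 × (4180 + 4559.03) / 1820 ≈ 19620 mm.
Then N = f²/(c·h) = 94² / (0.025 × 19620) = 8836 / 490.49 ≈ 18.

f/18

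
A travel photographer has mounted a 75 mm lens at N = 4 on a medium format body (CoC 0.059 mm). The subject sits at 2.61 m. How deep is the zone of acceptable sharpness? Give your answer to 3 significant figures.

0.562 m

Hyperfocal distance H = f²/(N·c) + f = 75²/(4 × 0.059) + 75 = 5625/0.236 + 75 ≈ 23909.7 mm ≈ 23.91 m.
Near limit Dn = s·(H − f)/(H + s − 2f) = 2610 × (23909.7 − 75) / (23909.7 + 2610 − 2 × 75) = 2610 × 23834.7 / 26369.7 ≈ 2359.09 mm.
Far limit Df = s·(H − f)/(H − s) = 2610 × (23909.7 − 75) / (23909.7 − 2610) = 2610 × 23834.7 / 21299.7 ≈ 2920.63 mm.
Depth of field = Df − Dn = 2920.63 − 2359.09 ≈ 561.54 mm ≈ 0.562 m.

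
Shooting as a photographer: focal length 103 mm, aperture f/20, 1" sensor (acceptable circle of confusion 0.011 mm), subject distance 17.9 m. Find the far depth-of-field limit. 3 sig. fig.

Hyperfocal distance H = f²/(N·c) + f = 103²/(20 × 0.011) + 103 = 10609/0.22 + 103 ≈ 48325.7 mm ≈ 48.33 m.
Far limit Df = s·(H − f)/(H − s) = 17900 × (48325.7 − 103) / (48325.7 − 17900) = 17900 × 48222.7 / 30425.7 ≈ 28370 mm ≈ 28.4 m.

28.4 m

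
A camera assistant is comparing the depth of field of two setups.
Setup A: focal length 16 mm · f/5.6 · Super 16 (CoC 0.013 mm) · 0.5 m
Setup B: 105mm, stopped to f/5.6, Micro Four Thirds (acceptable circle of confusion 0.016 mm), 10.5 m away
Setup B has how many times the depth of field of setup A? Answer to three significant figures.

Setup A: H = 16²/(5.6×0.013) + 16 ≈ 3532.5 mm; DoF = Df − Dn = 579.80 − 439.51 ≈ 140.29 mm.
Setup B: H = 105²/(5.6×0.016) + 105 ≈ 123151.9 mm; DoF = Df − Dn = 11468.9 − 9682.1 ≈ 1786.8 mm.
Ratio = 1786.8 / 140.29 ≈ 12.7.

12.7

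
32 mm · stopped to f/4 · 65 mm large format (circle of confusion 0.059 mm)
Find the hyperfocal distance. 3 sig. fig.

Hyperfocal distance H = f²/(N·c) + f = 32²/(4 × 0.059) + 32 = 1024/0.236 + 32 ≈ 4371.0 mm ≈ 4.37 m.

4.37 m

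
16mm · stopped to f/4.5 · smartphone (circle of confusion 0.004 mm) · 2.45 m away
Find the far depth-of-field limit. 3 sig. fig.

Hyperfocal distance H = f²/(N·c) + f = 16²/(4.5 × 0.004) + 16 = 256/0.018 + 16 ≈ 14238.2 mm ≈ 14.24 m.
Far limit Df = s·(H − f)/(H − s) = 2450 × (14238.2 − 16) / (14238.2 − 2450) = 2450 × 14222.2 / 11788.2 ≈ 2955.9 mm ≈ 2.96 m.

2.96 m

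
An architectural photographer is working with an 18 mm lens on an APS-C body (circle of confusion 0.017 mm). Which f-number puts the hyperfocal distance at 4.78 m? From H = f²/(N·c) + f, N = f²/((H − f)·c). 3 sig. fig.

f/4

Rearrange H = f²/(N·c) + f for N: N = f² / ((H − f)·c).
N = 18² / ((4780 − 18) × 0.017) = 324 / 80.95 ≈ 4.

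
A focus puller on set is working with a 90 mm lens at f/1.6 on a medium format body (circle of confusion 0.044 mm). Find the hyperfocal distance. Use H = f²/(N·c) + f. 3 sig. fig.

115 m

Hyperfocal distance H = f²/(N·c) + f = 90²/(1.6 × 0.044) + 90 = 8100/0.0704 + 90 ≈ 115146.8 mm ≈ 115 m.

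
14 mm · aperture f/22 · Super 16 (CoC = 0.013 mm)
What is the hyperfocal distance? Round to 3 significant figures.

0.699 m

Hyperfocal distance H = f²/(N·c) + f = 14²/(22 × 0.013) + 14 = 196/0.286 + 14 ≈ 699.3 mm ≈ 0.699 m.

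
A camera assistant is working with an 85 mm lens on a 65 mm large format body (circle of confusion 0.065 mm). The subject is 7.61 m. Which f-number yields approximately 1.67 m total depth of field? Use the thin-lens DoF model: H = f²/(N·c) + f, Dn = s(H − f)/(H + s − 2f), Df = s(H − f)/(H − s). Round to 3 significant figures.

f/1.60

Write h = H − f = f²/(N·c). The thin-lens limits are Dn = s·h/(h + (s−f)) and Df = s·h/(h − (s−f)), so DoF = Df − Dn = 2·s·(s−f)·h / (h² − (s−f)²).
That is a quadratic in h: DoF·h² − 2·s·(s−f)·h − DoF·(s−f)² = 0 ⇒ h = (s−f)·(s + √(s² + DoF²)) / DoF = 7525 × (7610 + √(7610² + 1670²)) / 1670 = 7525 × (7610 + 7791.08) / 1670 ≈ 69397 mm.
Then N = f²/(c·h) = 85² / (0.065 × 69397) = 7225 / 4510.8 ≈ 1.60.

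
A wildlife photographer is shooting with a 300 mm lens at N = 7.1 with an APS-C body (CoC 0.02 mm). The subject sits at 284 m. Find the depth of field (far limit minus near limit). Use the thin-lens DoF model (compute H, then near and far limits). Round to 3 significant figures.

Hyperfocal distance H = f²/(N·c) + f = 300²/(7.1 × 0.02) + 300 = 90000/0.142 + 300 ≈ 634102.8 mm ≈ 634.1 m.
Near limit Dn = s·(H − f)/(H + s − 2f) = 284000 × (634102.8 − 300) / (634102.8 + 284000 − 2 × 300) = 284000 × 633802.8 / 917502.8 ≈ 196185 mm.
Far limit Df = s·(H − f)/(H − s) = 284000 × (634102.8 − 300) / (634102.8 − 284000) = 284000 × 633802.8 / 350102.8 ≈ 514135 mm.
Depth of field = Df − Dn = 514135 − 196185 ≈ 317950 mm ≈ 318 m.

318 m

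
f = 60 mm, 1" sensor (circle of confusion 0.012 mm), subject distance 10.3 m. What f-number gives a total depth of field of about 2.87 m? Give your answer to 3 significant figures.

Write h = H − f = f²/(N·c). The thin-lens limits are Dn = s·h/(h + (s−f)) and Df = s·h/(h − (s−f)), so DoF = Df − Dn = 2·s·(s−f)·h / (h² − (s−f)²).
That is a quadratic in h: DoF·h² − 2·s·(s−f)·h − DoF·(s−f)² = 0 ⇒ h = (s−f)·(s + √(s² + DoF²)) / DoF = 10240 × (10300 + √(10300² + 2870²)) / 2870 = 10240 × (10300 + 10692.4) / 2870 ≈ 74900 mm.
Then N = f²/(c·h) = 60² / (0.012 × 74900) = 3600 / 898.80 ≈ 4.01.

f/4.01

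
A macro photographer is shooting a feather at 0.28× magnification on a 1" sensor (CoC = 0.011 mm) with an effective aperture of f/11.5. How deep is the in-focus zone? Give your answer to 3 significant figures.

At magnification m, DoF ≈ 2·N_eff·c/m² = 2 × 11.5 × 0.011 / 0.28² = 0.253 / 0.0784 ≈ 3.23 mm.

3.23 mm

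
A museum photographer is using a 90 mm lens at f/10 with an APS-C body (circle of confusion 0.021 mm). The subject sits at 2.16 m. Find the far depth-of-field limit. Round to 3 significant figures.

Hyperfocal distance H = f²/(N·c) + f = 90²/(10 × 0.021) + 90 = 8100/0.21 + 90 ≈ 38661.4 mm ≈ 38.66 m.
Far limit Df = s·(H − f)/(H − s) = 2160 × (38661.4 − 90) / (38661.4 − 2160) = 2160 × 38571.4 / 36501.4 ≈ 2282.5 mm ≈ 2.28 m.

2.28 m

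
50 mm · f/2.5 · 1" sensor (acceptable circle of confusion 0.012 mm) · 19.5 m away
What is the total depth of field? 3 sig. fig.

9.63 m

Hyperfocal distance H = f²/(N·c) + f = 50²/(2.5 × 0.012) + 50 = 2500/0.03 + 50 ≈ 83383.3 mm ≈ 83.38 m.
Near limit Dn = s·(H − f)/(H + s − 2f) = 19500 × (83383.3 − 50) / (83383.3 + 19500 − 2 × 50) = 19500 × 83333.3 / 102783.3 ≈ 15810.0 mm.
Far limit Df = s·(H − f)/(H − s) = 19500 × (83383.3 − 50) / (83383.3 − 19500) = 19500 × 83333.3 / 63883.3 ≈ 25437.0 mm.
Depth of field = Df − Dn = 25437.0 − 15810.0 ≈ 9627.0 mm ≈ 9.63 m.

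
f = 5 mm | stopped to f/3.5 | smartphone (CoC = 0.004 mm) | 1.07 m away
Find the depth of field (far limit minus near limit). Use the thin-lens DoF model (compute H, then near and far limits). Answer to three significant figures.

Hyperfocal distance H = f²/(N·c) + f = 5²/(3.5 × 0.004) + 5 = 25/0.014 + 5 ≈ 1790.7 mm ≈ 1.791 m.
Near limit Dn = s·(H − f)/(H + s − 2f) = 1070 × (1790.7 − 5) / (1790.7 + 1070 − 2 × 5) = 1070 × 1785.7 / 2850.7 ≈ 670.3 mm.
Far limit Df = s·(H − f)/(H − s) = 1070 × (1790.7 − 5) / (1790.7 − 1070) = 1070 × 1785.7 / 720.7 ≈ 2651.1 mm.
Depth of field = Df − Dn = 2651.1 − 670.3 ≈ 1980.8 mm ≈ 1.98 m.

1.98 m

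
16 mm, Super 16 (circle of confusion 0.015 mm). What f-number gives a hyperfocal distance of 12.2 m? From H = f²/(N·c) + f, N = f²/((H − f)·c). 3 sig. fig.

f/1.40

Rearrange H = f²/(N·c) + f for N: N = f² / ((H − f)·c).
N = 16² / ((12200 − 16) × 0.015) = 256 / 182.8 ≈ 1.40.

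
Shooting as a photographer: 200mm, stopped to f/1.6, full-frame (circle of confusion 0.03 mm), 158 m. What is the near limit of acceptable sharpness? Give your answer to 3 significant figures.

Hyperfocal distance H = f²/(N·c) + f = 200²/(1.6 × 0.03) + 200 = 40000/0.048 + 200 ≈ 833533.3 mm ≈ 833.5 m.
Near limit Dn = s·(H − f)/(H + s − 2f) = 158000 × (833533.3 − 200) / (833533.3 + 158000 − 2 × 200) = 158000 × 833333.3 / 991133.3 ≈ 132845 mm ≈ 133 m.

133 m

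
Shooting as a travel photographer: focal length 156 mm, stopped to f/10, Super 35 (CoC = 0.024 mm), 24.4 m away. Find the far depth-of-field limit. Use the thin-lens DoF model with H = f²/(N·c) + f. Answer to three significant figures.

32.1 m

Hyperfocal distance H = f²/(N·c) + f = 156²/(10 × 0.024) + 156 = 24336/0.24 + 156 ≈ 101556.0 mm ≈ 101.6 m.
Far limit Df = s·(H − f)/(H − s) = 24400 × (101556.0 − 156) / (101556.0 − 24400) = 24400 × 101400.0 / 77156.0 ≈ 32067 mm ≈ 32.1 m.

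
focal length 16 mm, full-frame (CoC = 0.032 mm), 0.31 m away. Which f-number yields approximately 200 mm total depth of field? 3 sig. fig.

Write h = H − f = f²/(N·c). The thin-lens limits are Dn = s·h/(h + (s−f)) and Df = s·h/(h − (s−f)), so DoF = Df − Dn = 2·s·(s−f)·h / (h² − (s−f)²).
That is a quadratic in h: DoF·h² − 2·s·(s−f)·h − DoF·(s−f)² = 0 ⇒ h = (s−f)·(s + √(s² + DoF²)) / DoF = 294 × (310 + √(310² + 200²)) / 200 = 294 × (310 + 368.917) / 200 ≈ 998.01 mm.
Then N = f²/(c·h) = 16² / (0.032 × 998.01) = 256 / 31.936 ≈ 8.02.

f/8.02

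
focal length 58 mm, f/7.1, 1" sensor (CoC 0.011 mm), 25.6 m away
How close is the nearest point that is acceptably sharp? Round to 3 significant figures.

16.1 m

Hyperfocal distance H = f²/(N·c) + f = 58²/(7.1 × 0.011) + 58 = 3364/0.0781 + 58 ≈ 43131.0 mm ≈ 43.13 m.
Near limit Dn = s·(H − f)/(H + s − 2f) = 25600 × (43131.0 − 58) / (43131.0 + 25600 − 2 × 58) = 25600 × 43073.0 / 68615.0 ≈ 16070 mm ≈ 16.1 m.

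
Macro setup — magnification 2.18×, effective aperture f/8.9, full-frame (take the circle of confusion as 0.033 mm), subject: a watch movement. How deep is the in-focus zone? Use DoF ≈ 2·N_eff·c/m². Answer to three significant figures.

At magnification m, DoF ≈ 2·N_eff·c/m² = 2 × 8.9 × 0.033 / 2.18² = 0.5874 / 4.752 ≈ 0.124 mm.

0.124 mm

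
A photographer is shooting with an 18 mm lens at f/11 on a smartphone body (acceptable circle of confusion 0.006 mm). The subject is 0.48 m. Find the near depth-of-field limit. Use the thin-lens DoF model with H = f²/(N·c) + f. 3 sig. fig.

439 mm

Hyperfocal distance H = f²/(N·c) + f = 18²/(11 × 0.006) + 18 = 324/0.066 + 18 ≈ 4927.1 mm ≈ 4.927 m.
Near limit Dn = s·(H − f)/(H + s − 2f) = 480 × (4927.1 − 18) / (4927.1 + 480 − 2 × 18) = 480 × 4909.1 / 5371.1 ≈ 438.71 mm.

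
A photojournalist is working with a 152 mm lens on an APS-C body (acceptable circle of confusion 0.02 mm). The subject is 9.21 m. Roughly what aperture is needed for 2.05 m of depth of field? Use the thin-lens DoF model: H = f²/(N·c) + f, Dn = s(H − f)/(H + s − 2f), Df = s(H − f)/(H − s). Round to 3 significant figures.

f/14

Write h = H − f = f²/(N·c). The thin-lens limits are Dn = s·h/(h + (s−f)) and Df = s·h/(h − (s−f)), so DoF = Df − Dn = 2·s·(s−f)·h / (h² − (s−f)²).
That is a quadratic in h: DoF·h² − 2·s·(s−f)·h − DoF·(s−f)² = 0 ⇒ h = (s−f)·(s + √(s² + DoF²)) / DoF = 9058 × (9210 + √(9210² + 2050²)) / 2050 = 9058 × (9210 + 9435.39) / 2050 ≈ 82385 mm.
Then N = f²/(c·h) = 152² / (0.02 × 82385) = 23104 / 1647.7 ≈ 14.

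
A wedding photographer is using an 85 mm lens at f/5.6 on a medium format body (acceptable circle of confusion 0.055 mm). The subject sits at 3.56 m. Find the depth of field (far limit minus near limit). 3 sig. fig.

Hyperfocal distance H = f²/(N·c) + f = 85²/(5.6 × 0.055) + 85 = 7225/0.308 + 85 ≈ 23542.8 mm ≈ 23.54 m.
Near limit Dn = s·(H − f)/(H + s − 2f) = 3560 × (23542.8 − 85) / (23542.8 + 3560 − 2 × 85) = 3560 × 23457.8 / 26932.8 ≈ 3100.7 mm.
Far limit Df = s·(H − f)/(H − s) = 3560 × (23542.8 − 85) / (23542.8 − 3560) = 3560 × 23457.8 / 19982.8 ≈ 4179.1 mm.
Depth of field = Df − Dn = 4179.1 − 3100.7 ≈ 1078.4 mm ≈ 1.08 m.

1.08 m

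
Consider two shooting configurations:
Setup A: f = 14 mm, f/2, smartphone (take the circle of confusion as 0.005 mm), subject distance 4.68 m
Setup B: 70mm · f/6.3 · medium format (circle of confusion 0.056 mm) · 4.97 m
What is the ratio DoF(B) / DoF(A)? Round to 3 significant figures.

Setup A: H = 14²/(2×0.005) + 14 ≈ 19614.0 mm; DoF = Df − Dn = 6142.2 − 3780.1 ≈ 2362.1 mm.
Setup B: H = 70²/(6.3×0.056) + 70 ≈ 13958.9 mm; DoF = Df − Dn = 7679.2 − 3673.9 ≈ 4005.3 mm.
Ratio = 4005.3 / 2362.1 ≈ 1.70.

1.70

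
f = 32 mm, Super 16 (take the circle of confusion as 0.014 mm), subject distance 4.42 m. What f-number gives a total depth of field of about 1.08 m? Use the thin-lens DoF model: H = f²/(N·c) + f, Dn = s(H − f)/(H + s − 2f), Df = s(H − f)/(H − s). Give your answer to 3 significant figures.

Write h = H − f = f²/(N·c). The thin-lens limits are Dn = s·h/(h + (s−f)) and Df = s·h/(h − (s−f)), so DoF = Df − Dn = 2·s·(s−f)·h / (h² − (s−f)²).
That is a quadratic in h: DoF·h² − 2·s·(s−f)·h − DoF·(s−f)² = 0 ⇒ h = (s−f)·(s + √(s² + DoF²)) / DoF = 4388 × (4420 + √(4420² + 1080²)) / 1080 = 4388 × (4420 + 4550.03) / 1080 ≈ 36445 mm.
Then N = f²/(c·h) = 32² / (0.014 × 36445) = 1024 / 510.23 ≈ 2.01.

f/2.01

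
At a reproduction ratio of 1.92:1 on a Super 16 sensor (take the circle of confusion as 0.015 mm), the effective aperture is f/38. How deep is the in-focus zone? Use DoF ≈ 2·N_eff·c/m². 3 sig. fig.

0.309 mm

At magnification m, DoF ≈ 2·N_eff·c/m² = 2 × 38 × 0.015 / 1.92² = 1.14 / 3.686 ≈ 0.309 mm.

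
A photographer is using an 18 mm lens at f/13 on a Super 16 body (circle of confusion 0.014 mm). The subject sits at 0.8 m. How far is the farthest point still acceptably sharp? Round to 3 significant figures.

1.43 m

Hyperfocal distance H = f²/(N·c) + f = 18²/(13 × 0.014) + 18 = 324/0.182 + 18 ≈ 1798.2 mm ≈ 1.798 m.
Far limit Df = s·(H − f)/(H − s) = 800 × (1798.2 − 18) / (1798.2 − 800) = 800 × 1780.2 / 998.2 ≈ 1426.7 mm ≈ 1.43 m.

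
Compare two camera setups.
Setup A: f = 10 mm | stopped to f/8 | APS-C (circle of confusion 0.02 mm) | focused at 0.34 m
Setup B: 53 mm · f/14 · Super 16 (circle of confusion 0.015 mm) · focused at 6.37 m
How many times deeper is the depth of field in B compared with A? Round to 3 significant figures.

Setup A: H = 10²/(8×0.02) + 10 ≈ 635.0 mm; DoF = Df − Dn = 720.34 − 222.51 ≈ 497.83 mm.
Setup B: H = 53²/(14×0.015) + 53 ≈ 13429.2 mm; DoF = Df − Dn = 12070.3 − 4326.7 ≈ 7743.6 mm.
Ratio = 7743.6 / 497.83 ≈ 15.6.

15.6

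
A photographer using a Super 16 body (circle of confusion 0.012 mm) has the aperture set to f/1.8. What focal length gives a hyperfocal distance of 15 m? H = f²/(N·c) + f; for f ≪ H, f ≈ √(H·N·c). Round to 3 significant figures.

From H = f²/(N·c) + f, with f ≪ H: f ≈ √(H·N·c) = √(15000 × 1.8 × 0.012) = √324.00 ≈ 18.00 mm.
The +f correction barely moves this — solving exactly, f² + N·c·f − N·c·H = 0 ⇒ f = (−N·c + √((N·c)² + 4·N·c·H))/2 = (−0.0216 + √1296.0)/2 ≈ 17.989 mm, so f ≈ 18.0 mm.

18.0 mm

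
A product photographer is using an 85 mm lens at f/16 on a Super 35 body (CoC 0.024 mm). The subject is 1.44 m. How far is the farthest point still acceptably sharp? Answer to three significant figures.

1.55 m

Hyperfocal distance H = f²/(N·c) + f = 85²/(16 × 0.024) + 85 = 7225/0.384 + 85 ≈ 18900.1 mm ≈ 18.90 m.
Far limit Df = s·(H − f)/(H − s) = 1440 × (18900.1 − 85) / (18900.1 − 1440) = 1440 × 18815.1 / 17460.1 ≈ 1551.8 mm ≈ 1.55 m.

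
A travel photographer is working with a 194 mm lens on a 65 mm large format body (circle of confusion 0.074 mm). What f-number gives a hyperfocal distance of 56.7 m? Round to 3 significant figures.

Rearrange H = f²/(N·c) + f for N: N = f² / ((H − f)·c).
N = 194² / ((56700 − 194) × 0.074) = 37636 / 4181 ≈ 9.

f/9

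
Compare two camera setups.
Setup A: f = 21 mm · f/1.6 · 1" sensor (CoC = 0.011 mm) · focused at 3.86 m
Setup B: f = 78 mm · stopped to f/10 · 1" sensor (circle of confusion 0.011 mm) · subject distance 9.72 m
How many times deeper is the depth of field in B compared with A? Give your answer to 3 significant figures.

2.89

Setup A: H = 21²/(1.6×0.011) + 21 ≈ 25077.8 mm; DoF = Df − Dn = 4558.4 − 3347.2 ≈ 1211.2 mm.
Setup B: H = 78²/(10×0.011) + 78 ≈ 55387.1 mm; DoF = Df − Dn = 11772.2 − 8277.1 ≈ 3495.1 mm.
Ratio = 3495.1 / 1211.2 ≈ 2.89.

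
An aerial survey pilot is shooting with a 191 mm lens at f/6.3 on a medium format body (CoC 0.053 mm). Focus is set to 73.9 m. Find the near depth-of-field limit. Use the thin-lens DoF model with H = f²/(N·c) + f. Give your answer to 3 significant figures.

Hyperfocal distance H = f²/(N·c) + f = 191²/(6.3 × 0.053) + 191 = 36481/0.3339 + 191 ≈ 109448.3 mm ≈ 109.4 m.
Near limit Dn = s·(H − f)/(H + s − 2f) = 73900 × (109448.3 − 191) / (109448.3 + 73900 − 2 × 191) = 73900 × 109257.3 / 182966.3 ≈ 44129 mm ≈ 44.1 m.

44.1 m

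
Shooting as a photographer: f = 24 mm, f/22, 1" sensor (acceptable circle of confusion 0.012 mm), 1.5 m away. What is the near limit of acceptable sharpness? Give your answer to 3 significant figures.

Hyperfocal distance H = f²/(N·c) + f = 24²/(22 × 0.012) + 24 = 576/0.264 + 24 ≈ 2205.8 mm ≈ 2.206 m.
Near limit Dn = s·(H − f)/(H + s − 2f) = 1500 × (2205.8 − 24) / (2205.8 + 1500 − 2 × 24) = 1500 × 2181.8 / 3657.8 ≈ 894.72 mm ≈ 0.895 m.

0.895 m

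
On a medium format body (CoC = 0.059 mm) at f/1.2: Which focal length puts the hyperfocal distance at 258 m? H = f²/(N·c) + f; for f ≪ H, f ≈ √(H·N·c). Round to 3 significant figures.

From H = f²/(N·c) + f, with f ≪ H: f ≈ √(H·N·c) = √(258000 × 1.2 × 0.059) = √18266 ≈ 135.2 mm.
The +f correction barely moves this — solving exactly, f² + N·c·f − N·c·H = 0 ⇒ f = (−N·c + √((N·c)² + 4·N·c·H))/2 = (−0.0708 + √73066)/2 ≈ 135.12 mm, so f ≈ 135 mm.

135 mm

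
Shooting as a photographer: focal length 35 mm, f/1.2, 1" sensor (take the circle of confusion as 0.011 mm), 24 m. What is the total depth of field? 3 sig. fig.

13.3 m

Hyperfocal distance H = f²/(N·c) + f = 35²/(1.2 × 0.011) + 35 = 1225/0.0132 + 35 ≈ 92838.0 mm ≈ 92.84 m.
Near limit Dn = s·(H − f)/(H + s − 2f) = 24000 × (92838.0 − 35) / (92838.0 + 24000 − 2 × 35) = 24000 × 92803.0 / 116768.0 ≈ 19074 mm.
Far limit Df = s·(H − f)/(H − s) = 24000 × (92838.0 − 35) / (92838.0 − 24000) = 24000 × 92803.0 / 68838.0 ≈ 32355 mm.
Depth of field = Df − Dn = 32355 − 19074 ≈ 13281 mm ≈ 13.3 m.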